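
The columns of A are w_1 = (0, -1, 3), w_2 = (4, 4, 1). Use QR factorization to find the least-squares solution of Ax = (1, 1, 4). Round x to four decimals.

x = (1.1398, 0.3982)

w_1 = (0, -1, 3); ‖w_1‖ = 3.1623, so e_1 = (0.0000, -0.3162, 0.9487).
e_1·w_2 = 0.0000·4 + (-0.3162)·4 + 0.9487·1 = -0.3162.
u_2 = w_2 + 0.3162·e_1 = (4.0000, 3.9000, 1.3000).
‖u_2‖ = 5.7359, so e_2 = (0.6974, 0.6799, 0.2266).
Qᵀb = (3.4785, 2.2839).
Back-substitute: x_2 = 2.2839/5.7359 = 0.3982.
x_1 = (3.4785 + 0.3162·0.3982)/3.1623 = 1.1398.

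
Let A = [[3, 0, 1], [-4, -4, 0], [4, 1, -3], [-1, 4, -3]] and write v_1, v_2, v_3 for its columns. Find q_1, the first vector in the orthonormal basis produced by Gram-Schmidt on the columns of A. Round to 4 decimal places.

q_1 = (0.4629, -0.6172, 0.6172, -0.1543)

v_1 = (3, -4, 4, -1); ‖v_1‖ = 6.4807, so q_1 = (0.4629, -0.6172, 0.6172, -0.1543).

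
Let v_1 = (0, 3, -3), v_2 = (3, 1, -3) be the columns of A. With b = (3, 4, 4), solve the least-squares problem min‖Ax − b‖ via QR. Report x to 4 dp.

v_1 = (0, 3, -3); ‖v_1‖ = 4.2426, so e_1 = (0.0000, 0.7071, -0.7071).
e_1·v_2 = 0.0000·3 + 0.7071·1 + (-0.7071)·(-3) = 2.8284.
u_2 = v_2 − 2.8284·e_1 = (3.0000, -1.0000, -1.0000).
‖u_2‖ = 3.3166, so e_2 = (0.9045, -0.3015, -0.3015).
Qᵀb = (0.0000, 0.3015).
Back-substitute: x_2 = 0.3015/3.3166 = 0.0909.
x_1 = (0.0000 − 2.8284·0.0909)/4.2426 = -0.0606.

x = (-0.0606, 0.0909)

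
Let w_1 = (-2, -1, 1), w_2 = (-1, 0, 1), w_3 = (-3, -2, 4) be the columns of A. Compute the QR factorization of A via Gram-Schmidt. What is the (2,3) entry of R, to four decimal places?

q_1 = w_1/‖w_1‖ = (-2, -1, 1)/2.4495 = (-0.8165, -0.4082, 0.4082).
r_{12} = q_1·w_2 = 1.2247.
u_2 = w_2 − 1.2247·q_1 = (0.0000, 0.5000, 0.5000).
‖u_2‖ = 0.7071, so q_2 = (0.0000, 0.7071, 0.7071).
r_{23} = q_2·w_3 = 1.4142.

r_{23} = 1.4142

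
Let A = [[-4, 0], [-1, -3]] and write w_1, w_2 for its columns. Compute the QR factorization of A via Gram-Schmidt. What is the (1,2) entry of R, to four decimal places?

e_1 = w_1/‖w_1‖ = (-4, -1)/4.1231 = (-0.9701, -0.2425).
r_{12} = e_1·w_2 = 0.7276.

r_{12} = 0.7276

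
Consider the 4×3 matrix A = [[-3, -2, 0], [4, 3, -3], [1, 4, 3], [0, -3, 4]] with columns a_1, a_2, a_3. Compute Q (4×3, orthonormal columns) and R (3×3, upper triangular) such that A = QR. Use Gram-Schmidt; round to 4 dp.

a_1 = (-3, 4, 1, 0); ‖a_1‖ = 5.0990, so e_1 = (-0.5883, 0.7845, 0.1961, 0.0000).
e_1·a_2 = (-0.5883)·(-2) + 0.7845·3 + 0.1961·4 + 0.0000·(-3) = 4.3146.
u_2 = a_2 − 4.3146·e_1 = (0.5385, -0.3846, 3.1538, -3.0000).
‖u_2‖ = 4.4028, so e_2 = (0.1223, -0.0874, 0.7163, -0.6814).
e_1·a_3 = (-0.5883)·0 + 0.7845·(-3) + 0.1961·3 + 0.0000·4 = -1.7650; e_2·a_3 = 0.1223·0 + (-0.0874)·(-3) + 0.7163·3 + (-0.6814)·4 = -0.3145.
u_3 = a_3 + 1.7650·e_1 + 0.3145·e_2 = (-1.0000, -1.6429, 3.5714, 3.7857).
‖u_3‖ = 5.5485, so e_3 = (-0.1802, -0.2961, 0.6437, 0.6823).

Q = [[-0.5883, 0.1223, -0.1802], [0.7845, -0.0874, -0.2961], [0.1961, 0.7163, 0.6437], [0.0000, -0.6814, 0.6823]], R = [[5.0990, 4.3146, -1.7650], [0.0000, 4.4028, -0.3145], [0.0000, 0.0000, 5.5485]]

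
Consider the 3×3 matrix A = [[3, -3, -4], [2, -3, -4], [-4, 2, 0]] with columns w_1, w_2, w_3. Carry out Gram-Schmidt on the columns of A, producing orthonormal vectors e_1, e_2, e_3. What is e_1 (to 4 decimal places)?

w_1 = (3, 2, -4); ‖w_1‖ = 5.3852, so e_1 = (0.5571, 0.3714, -0.7428).

e_1 = (0.5571, 0.3714, -0.7428)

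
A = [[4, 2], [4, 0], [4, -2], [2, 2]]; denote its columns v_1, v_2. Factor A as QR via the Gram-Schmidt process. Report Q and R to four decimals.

v_1 = (4, 4, 4, 2); ‖v_1‖ = 7.2111, so e_1 = (0.5547, 0.5547, 0.5547, 0.2774).
e_1·v_2 = 0.5547·2 + 0.5547·0 + 0.5547·(-2) + 0.2774·2 = 0.5547.
u_2 = v_2 − 0.5547·e_1 = (1.6923, -0.3077, -2.3077, 1.8462).
‖u_2‖ = 3.4194, so e_2 = (0.4949, -0.0900, -0.6749, 0.5399).

Q = [[0.5547, 0.4949], [0.5547, -0.0900], [0.5547, -0.6749], [0.2774, 0.5399]], R = [[7.2111, 0.5547], [0.0000, 3.4194]]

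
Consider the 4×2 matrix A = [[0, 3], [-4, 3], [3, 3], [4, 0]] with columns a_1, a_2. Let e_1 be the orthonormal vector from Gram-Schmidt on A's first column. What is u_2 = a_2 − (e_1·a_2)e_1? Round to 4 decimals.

u_2 = (3.0000, 2.7073, 3.2195, 0.2927)

a_1 = (0, -4, 3, 4); ‖a_1‖ = 6.4031, so e_1 = (0.0000, -0.6247, 0.4685, 0.6247).
e_1·a_2 = 0.0000·3 + (-0.6247)·3 + 0.4685·3 + 0.6247·0 = -0.4685.
u_2 = a_2 + 0.4685·e_1 = (3.0000, 2.7073, 3.2195, 0.2927).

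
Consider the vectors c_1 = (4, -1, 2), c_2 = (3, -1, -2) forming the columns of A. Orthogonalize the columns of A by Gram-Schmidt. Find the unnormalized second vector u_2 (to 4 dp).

c_1 = (4, -1, 2); ‖c_1‖ = 4.5826, so q_1 = (0.8729, -0.2182, 0.4364).
q_1·c_2 = 0.8729·3 + (-0.2182)·(-1) + 0.4364·(-2) = 1.9640.
u_2 = c_2 − 1.9640·q_1 = (1.2857, -0.5714, -2.8571).

u_2 = (1.2857, -0.5714, -2.8571)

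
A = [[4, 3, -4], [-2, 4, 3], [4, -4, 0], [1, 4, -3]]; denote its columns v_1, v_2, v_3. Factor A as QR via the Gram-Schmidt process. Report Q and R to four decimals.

v_1 = (4, -2, 4, 1); ‖v_1‖ = 6.0828, so q_1 = (0.6576, -0.3288, 0.6576, 0.1644).
q_1·v_2 = 0.6576·3 + (-0.3288)·4 + 0.6576·(-4) + 0.1644·4 = -1.3152.
u_2 = v_2 + 1.3152·q_1 = (3.8649, 3.5676, -3.1351, 4.2162).
‖u_2‖ = 7.4344, so q_2 = (0.5199, 0.4799, -0.4217, 0.5671).
q_1·v_3 = 0.6576·(-4) + (-0.3288)·3 + 0.6576·0 + 0.1644·(-3) = -4.1100; q_2·v_3 = 0.5199·(-4) + 0.4799·3 + (-0.4217)·0 + 0.5671·(-3) = -2.3412.
u_3 = v_3 + 4.1100·q_1 + 2.3412·q_2 = (-0.0802, 2.7721, 1.7154, -0.9966).
‖u_3‖ = 3.4098, so q_3 = (-0.0235, 0.8130, 0.5031, -0.2923).

Q = [[0.6576, 0.5199, -0.0235], [-0.3288, 0.4799, 0.8130], [0.6576, -0.4217, 0.5031], [0.1644, 0.5671, -0.2923]], R = [[6.0828, -1.3152, -4.1100], [0.0000, 7.4344, -2.3412], [0.0000, 0.0000, 3.4098]]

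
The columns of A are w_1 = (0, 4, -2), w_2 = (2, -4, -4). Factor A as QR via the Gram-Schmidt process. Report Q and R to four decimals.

Q = [[0.0000, 0.3492], [0.8944, -0.4191], [-0.4472, -0.8381]], R = [[4.4721, -1.7889], [0.0000, 5.7271]]

e_1 = w_1/‖w_1‖ = (0, 4, -2)/4.4721 = (0.0000, 0.8944, -0.4472).
r_{12} = e_1·w_2 = -1.7889.
u_2 = w_2 + 1.7889·e_1 = (2.0000, -2.4000, -4.8000).
‖u_2‖ = 5.7271, so e_2 = (0.3492, -0.4191, -0.8381).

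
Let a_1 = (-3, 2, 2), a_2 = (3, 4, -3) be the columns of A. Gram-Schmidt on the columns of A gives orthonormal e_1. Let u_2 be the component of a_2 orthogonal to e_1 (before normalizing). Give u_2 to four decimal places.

e_1 = a_1/‖a_1‖ = (-3, 2, 2)/4.1231 = (-0.7276, 0.4851, 0.4851).
r_{12} = e_1·a_2 = -1.6977.
u_2 = a_2 + 1.6977·e_1 = (1.7647, 4.8235, -2.1765).

u_2 = (1.7647, 4.8235, -2.1765)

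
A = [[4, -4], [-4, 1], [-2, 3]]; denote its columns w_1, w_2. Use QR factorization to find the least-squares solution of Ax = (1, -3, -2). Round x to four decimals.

x = (0.7000, 0.2000)

w_1 = (4, -4, -2); ‖w_1‖ = 6.0000, so q_1 = (0.6667, -0.6667, -0.3333).
q_1·w_2 = 0.6667·(-4) + (-0.6667)·1 + (-0.3333)·3 = -4.3333.
u_2 = w_2 + 4.3333·q_1 = (-1.1111, -1.8889, 1.5556).
‖u_2‖ = 2.6874, so q_2 = (-0.4134, -0.7029, 0.5788).
Qᵀb = (3.3333, 0.5375).
Back-substitute: x_2 = 0.5375/2.6874 = 0.2000.
x_1 = (3.3333 + 4.3333·0.2000)/6.0000 = 0.7000.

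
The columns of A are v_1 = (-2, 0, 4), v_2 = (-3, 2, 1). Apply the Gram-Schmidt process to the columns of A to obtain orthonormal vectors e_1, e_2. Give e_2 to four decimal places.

e_2 = (-0.6667, 0.6667, -0.3333)

v_1 = (-2, 0, 4); ‖v_1‖ = 4.4721, so e_1 = (-0.4472, 0.0000, 0.8944).
e_1·v_2 = (-0.4472)·(-3) + 0.0000·2 + 0.8944·1 = 2.2361.
u_2 = v_2 − 2.2361·e_1 = (-2.0000, 2.0000, -1.0000).
‖u_2‖ = 3.0000, so e_2 = (-0.6667, 0.6667, -0.3333).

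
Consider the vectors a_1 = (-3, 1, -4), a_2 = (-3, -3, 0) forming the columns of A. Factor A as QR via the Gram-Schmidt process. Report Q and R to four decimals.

a_1 = (-3, 1, -4); ‖a_1‖ = 5.0990, so e_1 = (-0.5883, 0.1961, -0.7845).
e_1·a_2 = (-0.5883)·(-3) + 0.1961·(-3) + (-0.7845)·0 = 1.1767.
u_2 = a_2 − 1.1767·e_1 = (-2.3077, -3.2308, 0.9231).
‖u_2‖ = 4.0762, so e_2 = (-0.5661, -0.7926, 0.2265).

Q = [[-0.5883, -0.5661], [0.1961, -0.7926], [-0.7845, 0.2265]], R = [[5.0990, 1.1767], [0.0000, 4.0762]]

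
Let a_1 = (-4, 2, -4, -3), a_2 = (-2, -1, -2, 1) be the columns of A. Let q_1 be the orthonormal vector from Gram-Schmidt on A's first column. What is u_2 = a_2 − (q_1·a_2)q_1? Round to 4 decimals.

u_2 = (-1.0222, -1.4889, -1.0222, 1.7333)

a_1 = (-4, 2, -4, -3); ‖a_1‖ = 6.7082, so q_1 = (-0.5963, 0.2981, -0.5963, -0.4472).
q_1·a_2 = (-0.5963)·(-2) + 0.2981·(-1) + (-0.5963)·(-2) + (-0.4472)·1 = 1.6398.
u_2 = a_2 − 1.6398·q_1 = (-1.0222, -1.4889, -1.0222, 1.7333).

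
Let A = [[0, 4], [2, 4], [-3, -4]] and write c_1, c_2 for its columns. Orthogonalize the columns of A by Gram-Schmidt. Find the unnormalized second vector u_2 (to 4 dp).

c_1 = (0, 2, -3); ‖c_1‖ = 3.6056, so q_1 = (0.0000, 0.5547, -0.8321).
q_1·c_2 = 0.0000·4 + 0.5547·4 + (-0.8321)·(-4) = 5.5470.
u_2 = c_2 − 5.5470·q_1 = (4.0000, 0.9231, 0.6154).

u_2 = (4.0000, 0.9231, 0.6154)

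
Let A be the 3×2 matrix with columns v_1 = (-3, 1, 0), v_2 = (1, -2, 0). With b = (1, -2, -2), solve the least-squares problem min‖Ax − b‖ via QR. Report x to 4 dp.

x = (0.0000, 1.0000)

v_1 = (-3, 1, 0); ‖v_1‖ = 3.1623, so e_1 = (-0.9487, 0.3162, 0.0000).
e_1·v_2 = (-0.9487)·1 + 0.3162·(-2) + 0.0000·0 = -1.5811.
u_2 = v_2 + 1.5811·e_1 = (-0.5000, -1.5000, 0.0000).
‖u_2‖ = 1.5811, so e_2 = (-0.3162, -0.9487, 0.0000).
Qᵀb = (-1.5811, 1.5811).
Back-substitute: x_2 = 1.5811/1.5811 = 1.0000.
x_1 = (-1.5811 + 1.5811·1.0000)/3.1623 = 0.0000.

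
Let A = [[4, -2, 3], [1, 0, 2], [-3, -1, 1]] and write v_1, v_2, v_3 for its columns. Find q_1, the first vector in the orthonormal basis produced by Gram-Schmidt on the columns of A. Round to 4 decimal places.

q_1 = v_1/‖v_1‖ = (4, 1, -3)/5.0990 = (0.7845, 0.1961, -0.5883).

q_1 = (0.7845, 0.1961, -0.5883)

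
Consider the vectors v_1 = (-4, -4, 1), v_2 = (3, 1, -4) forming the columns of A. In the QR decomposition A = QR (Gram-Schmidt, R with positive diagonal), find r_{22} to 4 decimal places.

r_{22} = 3.7254

v_1 = (-4, -4, 1); ‖v_1‖ = 5.7446, so e_1 = (-0.6963, -0.6963, 0.1741).
e_1·v_2 = (-0.6963)·3 + (-0.6963)·1 + 0.1741·(-4) = -3.4816.
u_2 = v_2 + 3.4816·e_1 = (0.5758, -1.4242, -3.3939).
r_{22} = ‖u_2‖ = 3.7254.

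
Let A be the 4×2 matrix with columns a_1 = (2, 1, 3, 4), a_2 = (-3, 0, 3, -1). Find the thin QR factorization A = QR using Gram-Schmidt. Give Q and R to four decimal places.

Q = [[0.3651, -0.6735], [0.1826, 0.0077], [0.5477, 0.7118], [0.7303, -0.1990]], R = [[5.4772, -0.1826], [0.0000, 4.3551]]

a_1 = (2, 1, 3, 4); ‖a_1‖ = 5.4772, so e_1 = (0.3651, 0.1826, 0.5477, 0.7303).
e_1·a_2 = 0.3651·(-3) + 0.1826·0 + 0.5477·3 + 0.7303·(-1) = -0.1826.
u_2 = a_2 + 0.1826·e_1 = (-2.9333, 0.0333, 3.1000, -0.8667).
‖u_2‖ = 4.3551, so e_2 = (-0.6735, 0.0077, 0.7118, -0.1990).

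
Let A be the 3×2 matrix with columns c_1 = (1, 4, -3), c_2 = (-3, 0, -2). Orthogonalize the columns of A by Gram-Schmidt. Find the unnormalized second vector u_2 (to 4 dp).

c_1 = (1, 4, -3); ‖c_1‖ = 5.0990, so q_1 = (0.1961, 0.7845, -0.5883).
q_1·c_2 = 0.1961·(-3) + 0.7845·0 + (-0.5883)·(-2) = 0.5883.
u_2 = c_2 − 0.5883·q_1 = (-3.1154, -0.4615, -1.6538).

u_2 = (-3.1154, -0.4615, -1.6538)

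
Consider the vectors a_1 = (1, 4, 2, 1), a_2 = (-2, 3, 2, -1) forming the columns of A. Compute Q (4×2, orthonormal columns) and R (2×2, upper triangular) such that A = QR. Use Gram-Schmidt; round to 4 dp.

e_1 = a_1/‖a_1‖ = (1, 4, 2, 1)/4.6904 = (0.2132, 0.8528, 0.4264, 0.2132).
r_{12} = e_1·a_2 = 2.7716.
u_2 = a_2 − 2.7716·e_1 = (-2.5909, 0.6364, 0.8182, -1.5909).
‖u_2‖ = 3.2122, so e_2 = (-0.8066, 0.1981, 0.2547, -0.4953).

Q = [[0.2132, -0.8066], [0.8528, 0.1981], [0.4264, 0.2547], [0.2132, -0.4953]], R = [[4.6904, 2.7716], [0.0000, 3.2122]]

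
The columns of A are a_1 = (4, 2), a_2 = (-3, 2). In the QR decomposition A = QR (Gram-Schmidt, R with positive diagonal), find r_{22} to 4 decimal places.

e_1 = a_1/‖a_1‖ = (4, 2)/4.4721 = (0.8944, 0.4472).
r_{12} = e_1·a_2 = -1.7889.
u_2 = a_2 + 1.7889·e_1 = (-1.4000, 2.8000).
r_{22} = ‖u_2‖ = 3.1305.

r_{22} = 3.1305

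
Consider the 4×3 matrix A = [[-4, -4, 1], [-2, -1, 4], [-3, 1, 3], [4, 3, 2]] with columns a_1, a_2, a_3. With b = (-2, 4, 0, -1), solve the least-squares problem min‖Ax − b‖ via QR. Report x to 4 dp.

e_1 = a_1/‖a_1‖ = (-4, -2, -3, 4)/6.7082 = (-0.5963, -0.2981, -0.4472, 0.5963).
r_{12} = e_1·a_2 = 4.0249.
u_2 = a_2 − 4.0249·e_1 = (-1.6000, 0.2000, 2.8000, 0.6000).
‖u_2‖ = 3.2863, so e_2 = (-0.4869, 0.0609, 0.8520, 0.1826).
r_{13} = e_1·a_3 = -1.9379; r_{23} = e_2·a_3 = 2.6778.
u_3 = a_3 + 1.9379·e_1 − 2.6778·e_2 = (1.1481, 3.2593, -0.1481, 2.6667).
‖u_3‖ = 4.3674, so e_3 = (0.2629, 0.7463, -0.0339, 0.6106).
Qᵀb = (-0.5963, 1.0346, 1.8487).
Back-substitute: x_3 = 1.8487/4.3674 = 0.4233.
x_2 = (1.0346 − 2.6778·0.4233)/3.2863 = -0.0301.
x_1 = (-0.5963 − 4.0249·(-0.0301) + 1.9379·0.4233)/6.7082 = 0.0515.

x = (0.0515, -0.0301, 0.4233)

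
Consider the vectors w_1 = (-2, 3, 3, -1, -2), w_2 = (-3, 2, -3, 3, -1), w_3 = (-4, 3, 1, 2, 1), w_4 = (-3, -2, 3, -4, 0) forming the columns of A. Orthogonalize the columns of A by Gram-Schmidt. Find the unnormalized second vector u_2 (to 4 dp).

u_2 = (-2.8519, 1.7778, -3.2222, 3.0741, -0.8519)

w_1 = (-2, 3, 3, -1, -2); ‖w_1‖ = 5.1962, so q_1 = (-0.3849, 0.5774, 0.5774, -0.1925, -0.3849).
q_1·w_2 = (-0.3849)·(-3) + 0.5774·2 + 0.5774·(-3) + (-0.1925)·3 + (-0.3849)·(-1) = 0.3849.
u_2 = w_2 − 0.3849·q_1 = (-2.8519, 1.7778, -3.2222, 3.0741, -0.8519).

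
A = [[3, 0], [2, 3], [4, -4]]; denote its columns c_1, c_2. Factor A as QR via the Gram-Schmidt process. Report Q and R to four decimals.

Q = [[0.5571, 0.2228], [0.3714, 0.7948], [0.7428, -0.5645]], R = [[5.3852, -1.8570], [0.0000, 4.6424]]

c_1 = (3, 2, 4); ‖c_1‖ = 5.3852, so q_1 = (0.5571, 0.3714, 0.7428).
q_1·c_2 = 0.5571·0 + 0.3714·3 + 0.7428·(-4) = -1.8570.
u_2 = c_2 + 1.8570·q_1 = (1.0345, 3.6897, -2.6207).
‖u_2‖ = 4.6424, so q_2 = (0.2228, 0.7948, -0.5645).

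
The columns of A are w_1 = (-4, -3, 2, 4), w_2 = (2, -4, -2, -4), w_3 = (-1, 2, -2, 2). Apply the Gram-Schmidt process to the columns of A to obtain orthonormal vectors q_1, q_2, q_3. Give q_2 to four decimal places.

q_2 = (0.0986, -0.8650, -0.2200, -0.4401)

w_1 = (-4, -3, 2, 4); ‖w_1‖ = 6.7082, so q_1 = (-0.5963, -0.4472, 0.2981, 0.5963).
q_1·w_2 = (-0.5963)·2 + (-0.4472)·(-4) + 0.2981·(-2) + 0.5963·(-4) = -2.3851.
u_2 = w_2 + 2.3851·q_1 = (0.5778, -5.0667, -1.2889, -2.5778).
‖u_2‖ = 5.8576, so q_2 = (0.0986, -0.8650, -0.2200, -0.4401).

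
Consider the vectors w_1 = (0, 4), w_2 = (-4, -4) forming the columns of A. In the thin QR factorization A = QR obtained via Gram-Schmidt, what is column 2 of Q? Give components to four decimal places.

q_2 = (-1.0000, 0.0000)

q_1 = w_1/‖w_1‖ = (0, 4)/4.0000 = (0.0000, 1.0000).
r_{12} = q_1·w_2 = -4.0000.
u_2 = w_2 + 4.0000·q_1 = (-4.0000, 0.0000).
‖u_2‖ = 4.0000, so q_2 = (-1.0000, 0.0000).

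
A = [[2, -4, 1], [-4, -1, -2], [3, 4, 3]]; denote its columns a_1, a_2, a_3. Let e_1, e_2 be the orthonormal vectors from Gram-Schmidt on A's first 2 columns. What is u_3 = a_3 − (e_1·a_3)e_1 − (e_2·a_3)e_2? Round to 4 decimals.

e_1 = a_1/‖a_1‖ = (2, -4, 3)/5.3852 = (0.3714, -0.7428, 0.5571).
r_{12} = e_1·a_2 = 1.4856.
u_2 = a_2 − 1.4856·e_1 = (-4.5517, 0.1034, 3.1724).
‖u_2‖ = 5.5492, so e_2 = (-0.8203, 0.0186, 0.5717).
r_{13} = e_1·a_3 = 3.5282; r_{23} = e_2·a_3 = 0.8575.
u_3 = a_3 − 3.5282·e_1 − 0.8575·e_2 = (0.3931, 0.6047, 0.5442).

u_3 = (0.3931, 0.6047, 0.5442)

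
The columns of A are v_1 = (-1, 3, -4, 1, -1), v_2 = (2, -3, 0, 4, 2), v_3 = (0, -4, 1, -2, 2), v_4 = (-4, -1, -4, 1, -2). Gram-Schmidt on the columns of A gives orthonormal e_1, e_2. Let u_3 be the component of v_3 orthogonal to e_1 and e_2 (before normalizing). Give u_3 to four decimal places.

u_3 = (-0.8019, -1.7509, -1.7900, -1.5113, 1.1981)

e_1 = v_1/‖v_1‖ = (-1, 3, -4, 1, -1)/5.2915 = (-0.1890, 0.5669, -0.7559, 0.1890, -0.1890).
r_{12} = e_1·v_2 = -1.7008.
u_2 = v_2 + 1.7008·e_1 = (1.6786, -2.0357, -1.2857, 4.3214, 1.6786).
‖u_2‖ = 5.4870, so e_2 = (0.3059, -0.3710, -0.2343, 0.7876, 0.3059).
r_{13} = e_1·v_3 = -3.7796; r_{23} = e_2·v_3 = 0.2864.
u_3 = v_3 + 3.7796·e_1 − 0.2864·e_2 = (-0.8019, -1.7509, -1.7900, -1.5113, 1.1981).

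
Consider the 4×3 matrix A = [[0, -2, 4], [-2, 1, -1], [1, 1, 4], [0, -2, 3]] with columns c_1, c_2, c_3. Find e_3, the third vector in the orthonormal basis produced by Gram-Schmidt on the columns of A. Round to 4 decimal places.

c_1 = (0, -2, 1, 0); ‖c_1‖ = 2.2361, so e_1 = (0.0000, -0.8944, 0.4472, 0.0000).
e_1·c_2 = 0.0000·(-2) + (-0.8944)·1 + 0.4472·1 + 0.0000·(-2) = -0.4472.
u_2 = c_2 + 0.4472·e_1 = (-2.0000, 0.6000, 1.2000, -2.0000).
‖u_2‖ = 3.1305, so e_2 = (-0.6389, 0.1917, 0.3833, -0.6389).
e_1·c_3 = 0.0000·4 + (-0.8944)·(-1) + 0.4472·4 + 0.0000·3 = 2.6833; e_2·c_3 = (-0.6389)·4 + 0.1917·(-1) + 0.3833·4 + (-0.6389)·3 = -3.1305.
u_3 = c_3 − 2.6833·e_1 + 3.1305·e_2 = (2.0000, 2.0000, 4.0000, 1.0000).
‖u_3‖ = 5.0000, so e_3 = (0.4000, 0.4000, 0.8000, 0.2000).

e_3 = (0.4000, 0.4000, 0.8000, 0.2000)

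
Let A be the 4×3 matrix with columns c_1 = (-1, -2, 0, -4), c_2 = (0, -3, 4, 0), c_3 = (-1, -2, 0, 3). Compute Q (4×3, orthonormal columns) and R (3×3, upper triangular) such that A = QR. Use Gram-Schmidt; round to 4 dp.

c_1 = (-1, -2, 0, -4); ‖c_1‖ = 4.5826, so q_1 = (-0.2182, -0.4364, 0.0000, -0.8729).
q_1·c_2 = (-0.2182)·0 + (-0.4364)·(-3) + 0.0000·4 + (-0.8729)·0 = 1.3093.
u_2 = c_2 − 1.3093·q_1 = (0.2857, -2.4286, 4.0000, 1.1429).
‖u_2‖ = 4.8255, so q_2 = (0.0592, -0.5033, 0.8289, 0.2368).
q_1·c_3 = (-0.2182)·(-1) + (-0.4364)·(-2) + 0.0000·0 + (-0.8729)·3 = -1.5275; q_2·c_3 = 0.0592·(-1) + (-0.5033)·(-2) + 0.8289·0 + 0.2368·3 = 1.6578.
u_3 = c_3 + 1.5275·q_1 − 1.6578·q_2 = (-1.4315, -1.8323, -1.3742, 1.2740).
‖u_3‖ = 2.9863, so q_3 = (-0.4793, -0.6136, -0.4602, 0.4266).

Q = [[-0.2182, 0.0592, -0.4793], [-0.4364, -0.5033, -0.6136], [0.0000, 0.8289, -0.4602], [-0.8729, 0.2368, 0.4266]], R = [[4.5826, 1.3093, -1.5275], [0.0000, 4.8255, 1.6578], [0.0000, 0.0000, 2.9863]]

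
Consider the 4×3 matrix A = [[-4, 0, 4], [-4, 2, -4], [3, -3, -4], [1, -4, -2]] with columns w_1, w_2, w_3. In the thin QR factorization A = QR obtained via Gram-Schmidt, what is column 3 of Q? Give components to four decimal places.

q_1 = w_1/‖w_1‖ = (-4, -4, 3, 1)/6.4807 = (-0.6172, -0.6172, 0.4629, 0.1543).
r_{12} = q_1·w_2 = -3.2404.
u_2 = w_2 + 3.2404·q_1 = (-2.0000, 0.0000, -1.5000, -3.5000).
‖u_2‖ = 4.3012, so q_2 = (-0.4650, 0.0000, -0.3487, -0.8137).
r_{13} = q_1·w_3 = -2.1602; r_{23} = q_2·w_3 = 1.1625.
u_3 = w_3 + 2.1602·q_1 − 1.1625·q_2 = (3.2072, -5.3333, -2.5946, -0.7207).
‖u_3‖ = 6.7810, so q_3 = (0.4730, -0.7865, -0.3826, -0.1063).

q_3 = (0.4730, -0.7865, -0.3826, -0.1063)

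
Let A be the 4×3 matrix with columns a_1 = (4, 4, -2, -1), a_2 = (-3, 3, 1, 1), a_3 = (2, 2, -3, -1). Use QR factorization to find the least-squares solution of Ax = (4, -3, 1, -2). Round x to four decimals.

x = (0.6950, -1.2163, -1.1028)

e_1 = a_1/‖a_1‖ = (4, 4, -2, -1)/6.0828 = (0.6576, 0.6576, -0.3288, -0.1644).
r_{12} = e_1·a_2 = -0.4932.
u_2 = a_2 + 0.4932·e_1 = (-2.6757, 3.3243, 0.8378, 0.9189).
‖u_2‖ = 4.4449, so e_2 = (-0.6020, 0.7479, 0.1885, 0.2067).
r_{13} = e_1·a_3 = 3.7812; r_{23} = e_2·a_3 = -0.4804.
u_3 = a_3 − 3.7812·e_1 + 0.4804·e_2 = (-0.7756, -0.1272, -1.6662, -0.2791).
‖u_3‖ = 1.8633, so e_3 = (-0.4163, -0.0683, -0.8942, -0.1498).
Qᵀb = (0.6576, -4.8766, -2.0549).
Back-substitute: x_3 = -2.0549/1.8633 = -1.1028.
x_2 = (-4.8766 + 0.4804·(-1.1028))/4.4449 = -1.2163.
x_1 = (0.6576 + 0.4932·(-1.2163) − 3.7812·(-1.1028))/6.0828 = 0.6950.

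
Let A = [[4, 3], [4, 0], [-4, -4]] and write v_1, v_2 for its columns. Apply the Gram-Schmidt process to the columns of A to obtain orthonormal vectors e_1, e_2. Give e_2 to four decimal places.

e_1 = v_1/‖v_1‖ = (4, 4, -4)/6.9282 = (0.5774, 0.5774, -0.5774).
r_{12} = e_1·v_2 = 4.0415.
u_2 = v_2 − 4.0415·e_1 = (0.6667, -2.3333, -1.6667).
‖u_2‖ = 2.9439, so e_2 = (0.2265, -0.7926, -0.5661).

e_2 = (0.2265, -0.7926, -0.5661)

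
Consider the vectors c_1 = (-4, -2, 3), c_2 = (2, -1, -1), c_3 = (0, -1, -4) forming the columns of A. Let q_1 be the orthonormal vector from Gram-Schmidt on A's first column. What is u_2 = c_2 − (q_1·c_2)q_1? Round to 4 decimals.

u_2 = (0.7586, -1.6207, -0.0690)

q_1 = c_1/‖c_1‖ = (-4, -2, 3)/5.3852 = (-0.7428, -0.3714, 0.5571).
r_{12} = q_1·c_2 = -1.6713.
u_2 = c_2 + 1.6713·q_1 = (0.7586, -1.6207, -0.0690).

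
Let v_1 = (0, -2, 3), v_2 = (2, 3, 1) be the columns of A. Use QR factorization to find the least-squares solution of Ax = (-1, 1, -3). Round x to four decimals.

v_1 = (0, -2, 3); ‖v_1‖ = 3.6056, so q_1 = (0.0000, -0.5547, 0.8321).
q_1·v_2 = 0.0000·2 + (-0.5547)·3 + 0.8321·1 = -0.8321.
u_2 = v_2 + 0.8321·q_1 = (2.0000, 2.5385, 1.6923).
‖u_2‖ = 3.6480, so q_2 = (0.5482, 0.6959, 0.4639).
Qᵀb = (-3.0509, -1.2441).
Back-substitute: x_2 = -1.2441/3.6480 = -0.3410.
x_1 = (-3.0509 + 0.8321·(-0.3410))/3.6056 = -0.9249.

x = (-0.9249, -0.3410)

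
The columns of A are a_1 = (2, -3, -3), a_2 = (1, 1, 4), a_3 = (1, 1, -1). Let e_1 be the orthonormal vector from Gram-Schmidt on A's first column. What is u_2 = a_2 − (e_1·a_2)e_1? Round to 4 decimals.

u_2 = (2.1818, -0.7727, 2.2273)

e_1 = a_1/‖a_1‖ = (2, -3, -3)/4.6904 = (0.4264, -0.6396, -0.6396).
r_{12} = e_1·a_2 = -2.7716.
u_2 = a_2 + 2.7716·e_1 = (2.1818, -0.7727, 2.2273).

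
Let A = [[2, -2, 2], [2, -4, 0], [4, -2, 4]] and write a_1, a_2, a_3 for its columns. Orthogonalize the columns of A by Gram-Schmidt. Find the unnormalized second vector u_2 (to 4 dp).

a_1 = (2, 2, 4); ‖a_1‖ = 4.8990, so e_1 = (0.4082, 0.4082, 0.8165).
e_1·a_2 = 0.4082·(-2) + 0.4082·(-4) + 0.8165·(-2) = -4.0825.
u_2 = a_2 + 4.0825·e_1 = (-0.3333, -2.3333, 1.3333).

u_2 = (-0.3333, -2.3333, 1.3333)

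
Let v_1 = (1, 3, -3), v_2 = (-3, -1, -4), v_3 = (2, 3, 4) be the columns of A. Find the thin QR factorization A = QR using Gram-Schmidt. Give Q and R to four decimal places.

v_1 = (1, 3, -3); ‖v_1‖ = 4.3589, so q_1 = (0.2294, 0.6882, -0.6882).
q_1·v_2 = 0.2294·(-3) + 0.6882·(-1) + (-0.6882)·(-4) = 1.3765.
u_2 = v_2 − 1.3765·q_1 = (-3.3158, -1.9474, -3.0526).
‖u_2‖ = 4.9097, so q_2 = (-0.6754, -0.3966, -0.6218).
q_1·v_3 = 0.2294·2 + 0.6882·3 + (-0.6882)·4 = -0.2294; q_2·v_3 = (-0.6754)·2 + (-0.3966)·3 + (-0.6218)·4 = -5.0276.
u_3 = v_3 + 0.2294·q_1 + 5.0276·q_2 = (-1.3428, 1.1638, 0.7162).
‖u_3‖ = 1.9158, so q_3 = (-0.7009, 0.6075, 0.3738).

Q = [[0.2294, -0.6754, -0.7009], [0.6882, -0.3966, 0.6075], [-0.6882, -0.6218, 0.3738]], R = [[4.3589, 1.3765, -0.2294], [0.0000, 4.9097, -5.0276], [0.0000, 0.0000, 1.9158]]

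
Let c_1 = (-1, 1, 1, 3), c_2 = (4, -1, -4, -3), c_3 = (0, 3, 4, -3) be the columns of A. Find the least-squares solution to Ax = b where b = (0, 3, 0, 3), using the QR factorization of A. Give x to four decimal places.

e_1 = c_1/‖c_1‖ = (-1, 1, 1, 3)/3.4641 = (-0.2887, 0.2887, 0.2887, 0.8660).
r_{12} = e_1·c_2 = -5.1962.
u_2 = c_2 + 5.1962·e_1 = (2.5000, 0.5000, -2.5000, 1.5000).
‖u_2‖ = 3.8730, so e_2 = (0.6455, 0.1291, -0.6455, 0.3873).
r_{13} = e_1·c_3 = -0.5774; r_{23} = e_2·c_3 = -3.3566.
u_3 = c_3 + 0.5774·e_1 + 3.3566·e_2 = (2.0000, 3.6000, 2.0000, -1.2000).
‖u_3‖ = 4.7329, so e_3 = (0.4226, 0.7606, 0.4226, -0.2535).
Qᵀb = (3.4641, 1.5492, 1.5213).
Back-substitute: x_3 = 1.5213/4.7329 = 0.3214.
x_2 = (1.5492 + 3.3566·0.3214)/3.8730 = 0.6786.
x_1 = (3.4641 + 5.1962·0.6786 + 0.5774·0.3214)/3.4641 = 2.0714.

x = (2.0714, 0.6786, 0.3214)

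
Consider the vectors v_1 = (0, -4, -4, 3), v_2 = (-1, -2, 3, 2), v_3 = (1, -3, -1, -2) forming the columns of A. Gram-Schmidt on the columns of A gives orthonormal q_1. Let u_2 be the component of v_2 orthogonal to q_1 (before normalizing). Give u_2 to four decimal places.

u_2 = (-1.0000, -1.8049, 3.1951, 1.8537)

q_1 = v_1/‖v_1‖ = (0, -4, -4, 3)/6.4031 = (0.0000, -0.6247, -0.6247, 0.4685).
r_{12} = q_1·v_2 = 0.3123.
u_2 = v_2 − 0.3123·q_1 = (-1.0000, -1.8049, 3.1951, 1.8537).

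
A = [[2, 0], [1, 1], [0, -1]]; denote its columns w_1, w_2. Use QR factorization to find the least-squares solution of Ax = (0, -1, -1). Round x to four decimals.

x = (-0.2222, 0.1111)

w_1 = (2, 1, 0); ‖w_1‖ = 2.2361, so e_1 = (0.8944, 0.4472, 0.0000).
e_1·w_2 = 0.8944·0 + 0.4472·1 + 0.0000·(-1) = 0.4472.
u_2 = w_2 − 0.4472·e_1 = (-0.4000, 0.8000, -1.0000).
‖u_2‖ = 1.3416, so e_2 = (-0.2981, 0.5963, -0.7454).
Qᵀb = (-0.4472, 0.1491).
Back-substitute: x_2 = 0.1491/1.3416 = 0.1111.
x_1 = (-0.4472 − 0.4472·0.1111)/2.2361 = -0.2222.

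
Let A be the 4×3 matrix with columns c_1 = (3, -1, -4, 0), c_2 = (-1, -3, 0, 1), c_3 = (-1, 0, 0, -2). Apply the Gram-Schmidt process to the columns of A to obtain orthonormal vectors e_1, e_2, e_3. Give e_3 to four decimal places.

e_3 = (-0.3487, -0.1817, -0.2161, -0.8937)

e_1 = c_1/‖c_1‖ = (3, -1, -4, 0)/5.0990 = (0.5883, -0.1961, -0.7845, 0.0000).
r_{12} = e_1·c_2 = 0.0000.
u_2 = c_2 + 0.0000·e_1 = (-1.0000, -3.0000, 0.0000, 1.0000).
‖u_2‖ = 3.3166, so e_2 = (-0.3015, -0.9045, 0.0000, 0.3015).
r_{13} = e_1·c_3 = -0.5883; r_{23} = e_2·c_3 = -0.3015.
u_3 = c_3 + 0.5883·e_1 + 0.3015·e_2 = (-0.7448, -0.3881, -0.4615, -1.9091).
‖u_3‖ = 2.1361, so e_3 = (-0.3487, -0.1817, -0.2161, -0.8937).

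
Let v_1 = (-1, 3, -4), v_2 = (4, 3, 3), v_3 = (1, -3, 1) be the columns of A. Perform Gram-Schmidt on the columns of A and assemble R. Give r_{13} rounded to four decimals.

r_{13} = -2.7456

v_1 = (-1, 3, -4); ‖v_1‖ = 5.0990, so q_1 = (-0.1961, 0.5883, -0.7845).
r_{13} = q_1·v_3 = -2.7456.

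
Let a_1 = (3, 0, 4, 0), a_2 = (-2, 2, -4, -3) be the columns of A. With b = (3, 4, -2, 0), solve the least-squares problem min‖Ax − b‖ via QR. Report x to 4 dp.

x = (0.7419, 0.7977)

q_1 = a_1/‖a_1‖ = (3, 0, 4, 0)/5.0000 = (0.6000, 0.0000, 0.8000, 0.0000).
r_{12} = q_1·a_2 = -4.4000.
u_2 = a_2 + 4.4000·q_1 = (0.6400, 2.0000, -0.4800, -3.0000).
‖u_2‖ = 3.6932, so q_2 = (0.1733, 0.5415, -0.1300, -0.8123).
Qᵀb = (0.2000, 2.9459).
Back-substitute: x_2 = 2.9459/3.6932 = 0.7977.
x_1 = (0.2000 + 4.4000·0.7977)/5.0000 = 0.7419.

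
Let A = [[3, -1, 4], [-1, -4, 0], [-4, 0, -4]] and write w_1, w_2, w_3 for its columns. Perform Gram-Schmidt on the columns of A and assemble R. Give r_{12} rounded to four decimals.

q_1 = w_1/‖w_1‖ = (3, -1, -4)/5.0990 = (0.5883, -0.1961, -0.7845).
r_{12} = q_1·w_2 = 0.1961.

r_{12} = 0.1961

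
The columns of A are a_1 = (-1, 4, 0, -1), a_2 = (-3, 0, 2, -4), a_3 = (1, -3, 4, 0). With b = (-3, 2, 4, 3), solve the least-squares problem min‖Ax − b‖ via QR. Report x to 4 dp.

x = (1.2392, -0.2895, 0.9445)

e_1 = a_1/‖a_1‖ = (-1, 4, 0, -1)/4.2426 = (-0.2357, 0.9428, 0.0000, -0.2357).
r_{12} = e_1·a_2 = 1.6499.
u_2 = a_2 − 1.6499·e_1 = (-2.6111, -1.5556, 2.0000, -3.6111).
‖u_2‖ = 5.1262, so e_2 = (-0.5094, -0.3035, 0.3902, -0.7044).
r_{13} = e_1·a_3 = -3.0641; r_{23} = e_2·a_3 = 1.9616.
u_3 = a_3 + 3.0641·e_1 − 1.9616·e_2 = (1.2770, 0.4841, 3.2347, 0.6596).
‖u_3‖ = 3.5726, so e_3 = (0.3574, 0.1355, 0.9054, 0.1846).
Qᵀb = (1.8856, 0.3685, 3.3743).
Back-substitute: x_3 = 3.3743/3.5726 = 0.9445.
x_2 = (0.3685 − 1.9616·0.9445)/5.1262 = -0.2895.
x_1 = (1.8856 − 1.6499·(-0.2895) + 3.0641·0.9445)/4.2426 = 1.2392.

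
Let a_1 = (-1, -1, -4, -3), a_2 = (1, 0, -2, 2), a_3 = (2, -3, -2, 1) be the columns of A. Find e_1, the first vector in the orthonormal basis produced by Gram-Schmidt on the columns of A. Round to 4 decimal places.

a_1 = (-1, -1, -4, -3); ‖a_1‖ = 5.1962, so e_1 = (-0.1925, -0.1925, -0.7698, -0.5774).

e_1 = (-0.1925, -0.1925, -0.7698, -0.5774)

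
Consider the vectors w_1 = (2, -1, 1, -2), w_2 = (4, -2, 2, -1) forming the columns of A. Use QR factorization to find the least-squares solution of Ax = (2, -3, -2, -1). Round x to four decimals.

w_1 = (2, -1, 1, -2); ‖w_1‖ = 3.1623, so e_1 = (0.6325, -0.3162, 0.3162, -0.6325).
e_1·w_2 = 0.6325·4 + (-0.3162)·(-2) + 0.3162·2 + (-0.6325)·(-1) = 4.4272.
u_2 = w_2 − 4.4272·e_1 = (1.2000, -0.6000, 0.6000, 1.8000).
‖u_2‖ = 2.3238, so e_2 = (0.5164, -0.2582, 0.2582, 0.7746).
Qᵀb = (2.2136, 0.5164).
Back-substitute: x_2 = 0.5164/2.3238 = 0.2222.
x_1 = (2.2136 − 4.4272·0.2222)/3.1623 = 0.3889.

x = (0.3889, 0.2222)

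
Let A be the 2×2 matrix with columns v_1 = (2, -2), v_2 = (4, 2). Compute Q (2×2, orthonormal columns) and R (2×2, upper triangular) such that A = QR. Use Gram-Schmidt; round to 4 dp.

Q = [[0.7071, 0.7071], [-0.7071, 0.7071]], R = [[2.8284, 1.4142], [0.0000, 4.2426]]

e_1 = v_1/‖v_1‖ = (2, -2)/2.8284 = (0.7071, -0.7071).
r_{12} = e_1·v_2 = 1.4142.
u_2 = v_2 − 1.4142·e_1 = (3.0000, 3.0000).
‖u_2‖ = 4.2426, so e_2 = (0.7071, 0.7071).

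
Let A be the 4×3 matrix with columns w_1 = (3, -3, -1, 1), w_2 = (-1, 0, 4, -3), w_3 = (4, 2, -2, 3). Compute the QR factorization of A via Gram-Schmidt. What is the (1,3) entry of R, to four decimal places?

r_{13} = 2.4597

w_1 = (3, -3, -1, 1); ‖w_1‖ = 4.4721, so e_1 = (0.6708, -0.6708, -0.2236, 0.2236).
r_{13} = e_1·w_3 = 2.4597.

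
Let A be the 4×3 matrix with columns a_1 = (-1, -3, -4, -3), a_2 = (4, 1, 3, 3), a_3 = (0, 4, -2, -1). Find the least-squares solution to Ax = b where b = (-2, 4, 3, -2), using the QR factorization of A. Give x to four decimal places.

x = (-1.2208, -0.9647, 0.2836)

q_1 = a_1/‖a_1‖ = (-1, -3, -4, -3)/5.9161 = (-0.1690, -0.5071, -0.6761, -0.5071).
r_{12} = q_1·a_2 = -4.7329.
u_2 = a_2 + 4.7329·q_1 = (3.2000, -1.4000, -0.2000, 0.6000).
‖u_2‖ = 3.5496, so q_2 = (0.9015, -0.3944, -0.0563, 0.1690).
r_{13} = q_1·a_3 = -0.1690; r_{23} = q_2·a_3 = -1.6340.
u_3 = a_3 + 0.1690·q_1 + 1.6340·q_2 = (1.4444, 3.2698, -2.2063, -0.8095).
‖u_3‖ = 4.2780, so q_3 = (0.3376, 0.7643, -0.5157, -0.1892).
Qᵀb = (-2.7045, -3.8877, 1.2133).
Back-substitute: x_3 = 1.2133/4.2780 = 0.2836.
x_2 = (-3.8877 + 1.6340·0.2836)/3.5496 = -0.9647.
x_1 = (-2.7045 + 4.7329·(-0.9647) + 0.1690·0.2836)/5.9161 = -1.2208.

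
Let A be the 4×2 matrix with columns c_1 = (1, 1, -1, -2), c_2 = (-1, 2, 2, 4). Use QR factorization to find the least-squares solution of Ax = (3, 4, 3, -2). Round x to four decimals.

x = (2.4149, 0.9894)

e_1 = c_1/‖c_1‖ = (1, 1, -1, -2)/2.6458 = (0.3780, 0.3780, -0.3780, -0.7559).
r_{12} = e_1·c_2 = -3.4017.
u_2 = c_2 + 3.4017·e_1 = (0.2857, 3.2857, 0.7143, 1.4286).
‖u_2‖ = 3.6645, so e_2 = (0.0780, 0.8966, 0.1949, 0.3898).
Qᵀb = (3.0237, 3.6255).
Back-substitute: x_2 = 3.6255/3.6645 = 0.9894.
x_1 = (3.0237 + 3.4017·0.9894)/2.6458 = 2.4149.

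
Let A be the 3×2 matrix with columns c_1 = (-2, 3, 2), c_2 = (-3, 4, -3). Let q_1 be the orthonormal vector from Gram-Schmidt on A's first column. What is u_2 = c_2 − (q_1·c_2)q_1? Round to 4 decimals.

c_1 = (-2, 3, 2); ‖c_1‖ = 4.1231, so q_1 = (-0.4851, 0.7276, 0.4851).
q_1·c_2 = (-0.4851)·(-3) + 0.7276·4 + 0.4851·(-3) = 2.9104.
u_2 = c_2 − 2.9104·q_1 = (-1.5882, 1.8824, -4.4118).

u_2 = (-1.5882, 1.8824, -4.4118)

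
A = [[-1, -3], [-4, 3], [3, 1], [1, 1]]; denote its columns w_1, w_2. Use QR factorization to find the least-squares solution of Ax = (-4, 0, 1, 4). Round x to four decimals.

x = (0.5922, 0.9981)

w_1 = (-1, -4, 3, 1); ‖w_1‖ = 5.1962, so e_1 = (-0.1925, -0.7698, 0.5774, 0.1925).
e_1·w_2 = (-0.1925)·(-3) + (-0.7698)·3 + 0.5774·1 + 0.1925·1 = -0.9623.
u_2 = w_2 + 0.9623·e_1 = (-3.1852, 2.2593, 1.5556, 1.1852).
‖u_2‖ = 4.3674, so e_2 = (-0.7293, 0.5173, 0.3562, 0.2714).
Qᵀb = (2.1170, 4.3589).
Back-substitute: x_2 = 4.3589/4.3674 = 0.9981.
x_1 = (2.1170 + 0.9623·0.9981)/5.1962 = 0.5922.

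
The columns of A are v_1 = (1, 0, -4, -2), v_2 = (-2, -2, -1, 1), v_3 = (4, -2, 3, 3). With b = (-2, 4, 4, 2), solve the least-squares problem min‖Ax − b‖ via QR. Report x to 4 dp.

x = (-1.4187, -0.8227, -0.5567)

e_1 = v_1/‖v_1‖ = (1, 0, -4, -2)/4.5826 = (0.2182, 0.0000, -0.8729, -0.4364).
r_{12} = e_1·v_2 = 0.0000.
u_2 = v_2 + 0.0000·e_1 = (-2.0000, -2.0000, -1.0000, 1.0000).
‖u_2‖ = 3.1623, so e_2 = (-0.6325, -0.6325, -0.3162, 0.3162).
r_{13} = e_1·v_3 = -3.0551; r_{23} = e_2·v_3 = -1.2649.
u_3 = v_3 + 3.0551·e_1 + 1.2649·e_2 = (3.8667, -2.8000, -0.0667, 2.0667).
‖u_3‖ = 5.2026, so e_3 = (0.7432, -0.5382, -0.0128, 0.3972).
Qᵀb = (-4.8008, -1.8974, -2.8960).
Back-substitute: x_3 = -2.8960/5.2026 = -0.5567.
x_2 = (-1.8974 + 1.2649·(-0.5567))/3.1623 = -0.8227.
x_1 = (-4.8008 + 0.0000·(-0.8227) + 3.0551·(-0.5567))/4.5826 = -1.4187.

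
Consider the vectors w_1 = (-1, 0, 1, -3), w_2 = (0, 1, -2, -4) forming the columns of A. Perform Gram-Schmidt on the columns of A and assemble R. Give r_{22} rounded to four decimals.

r_{22} = 3.4510

w_1 = (-1, 0, 1, -3); ‖w_1‖ = 3.3166, so q_1 = (-0.3015, 0.0000, 0.3015, -0.9045).
q_1·w_2 = (-0.3015)·0 + 0.0000·1 + 0.3015·(-2) + (-0.9045)·(-4) = 3.0151.
u_2 = w_2 − 3.0151·q_1 = (0.9091, 1.0000, -2.9091, -1.2727).
r_{22} = ‖u_2‖ = 3.4510.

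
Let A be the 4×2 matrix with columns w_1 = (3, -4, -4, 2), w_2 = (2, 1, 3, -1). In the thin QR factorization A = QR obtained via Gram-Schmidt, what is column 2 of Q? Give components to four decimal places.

w_1 = (3, -4, -4, 2); ‖w_1‖ = 6.7082, so e_1 = (0.4472, -0.5963, -0.5963, 0.2981).
e_1·w_2 = 0.4472·2 + (-0.5963)·1 + (-0.5963)·3 + 0.2981·(-1) = -1.7889.
u_2 = w_2 + 1.7889·e_1 = (2.8000, -0.0667, 1.9333, -0.4667).
‖u_2‖ = 3.4351, so e_2 = (0.8151, -0.0194, 0.5628, -0.1359).

e_2 = (0.8151, -0.0194, 0.5628, -0.1359)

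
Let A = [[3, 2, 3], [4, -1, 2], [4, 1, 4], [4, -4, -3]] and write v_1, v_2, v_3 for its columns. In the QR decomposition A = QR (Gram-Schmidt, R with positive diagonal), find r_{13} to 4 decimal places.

v_1 = (3, 4, 4, 4); ‖v_1‖ = 7.5498, so q_1 = (0.3974, 0.5298, 0.5298, 0.5298).
r_{13} = q_1·v_3 = 2.7815.

r_{13} = 2.7815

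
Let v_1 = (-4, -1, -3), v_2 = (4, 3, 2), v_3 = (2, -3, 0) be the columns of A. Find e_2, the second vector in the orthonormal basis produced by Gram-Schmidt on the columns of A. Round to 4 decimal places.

e_2 = (0.0691, 0.9152, -0.3971)

v_1 = (-4, -1, -3); ‖v_1‖ = 5.0990, so e_1 = (-0.7845, -0.1961, -0.5883).
e_1·v_2 = (-0.7845)·4 + (-0.1961)·3 + (-0.5883)·2 = -4.9029.
u_2 = v_2 + 4.9029·e_1 = (0.1538, 2.0385, -0.8846).
‖u_2‖ = 2.2275, so e_2 = (0.0691, 0.9152, -0.3971).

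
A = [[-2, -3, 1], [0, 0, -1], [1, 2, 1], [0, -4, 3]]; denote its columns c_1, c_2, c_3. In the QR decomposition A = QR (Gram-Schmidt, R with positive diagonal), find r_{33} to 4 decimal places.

r_{33} = 1.9437

c_1 = (-2, 0, 1, 0); ‖c_1‖ = 2.2361, so e_1 = (-0.8944, 0.0000, 0.4472, 0.0000).
e_1·c_2 = (-0.8944)·(-3) + 0.0000·0 + 0.4472·2 + 0.0000·(-4) = 3.5777.
u_2 = c_2 − 3.5777·e_1 = (0.2000, 0.0000, 0.4000, -4.0000).
‖u_2‖ = 4.0249, so e_2 = (0.0497, 0.0000, 0.0994, -0.9938).
e_1·c_3 = (-0.8944)·1 + 0.0000·(-1) + 0.4472·1 + 0.0000·3 = -0.4472; e_2·c_3 = 0.0497·1 + 0.0000·(-1) + 0.0994·1 + (-0.9938)·3 = -2.8324.
u_3 = c_3 + 0.4472·e_1 + 2.8324·e_2 = (0.7407, -1.0000, 1.4815, 0.1852).
r_{33} = ‖u_3‖ = 1.9437.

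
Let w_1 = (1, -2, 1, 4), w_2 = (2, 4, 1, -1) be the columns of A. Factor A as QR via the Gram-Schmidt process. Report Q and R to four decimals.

Q = [[0.2132, 0.5629], [-0.4264, 0.7434], [0.2132, 0.3292], [0.8528, 0.1487]], R = [[4.6904, -1.9188], [0.0000, 4.2800]]

q_1 = w_1/‖w_1‖ = (1, -2, 1, 4)/4.6904 = (0.2132, -0.4264, 0.2132, 0.8528).
r_{12} = q_1·w_2 = -1.9188.
u_2 = w_2 + 1.9188·q_1 = (2.4091, 3.1818, 1.4091, 0.6364).
‖u_2‖ = 4.2800, so q_2 = (0.5629, 0.7434, 0.3292, 0.1487).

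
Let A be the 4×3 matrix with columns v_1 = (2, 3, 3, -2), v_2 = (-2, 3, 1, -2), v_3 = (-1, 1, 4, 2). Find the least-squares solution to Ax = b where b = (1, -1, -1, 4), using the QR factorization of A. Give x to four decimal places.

e_1 = v_1/‖v_1‖ = (2, 3, 3, -2)/5.0990 = (0.3922, 0.5883, 0.5883, -0.3922).
r_{12} = e_1·v_2 = 2.3534.
u_2 = v_2 − 2.3534·e_1 = (-2.9231, 1.6154, -0.3846, -1.0769).
‖u_2‖ = 3.5301, so e_2 = (-0.8280, 0.4576, -0.1090, -0.3051).
r_{13} = e_1·v_3 = 1.7650; r_{23} = e_2·v_3 = 0.2397.
u_3 = v_3 − 1.7650·e_1 − 0.2397·e_2 = (-1.4938, -0.1481, 2.9877, 2.7654).
‖u_3‖ = 4.3390, so e_3 = (-0.3443, -0.0341, 0.6886, 0.6373).
Qᵀb = (-2.3534, -2.3970, 1.5507).
Back-substitute: x_3 = 1.5507/4.3390 = 0.3574.
x_2 = (-2.3970 − 0.2397·0.3574)/3.5301 = -0.7033.
x_1 = (-2.3534 − 2.3534·(-0.7033) − 1.7650·0.3574)/5.0990 = -0.2607.

x = (-0.2607, -0.7033, 0.3574)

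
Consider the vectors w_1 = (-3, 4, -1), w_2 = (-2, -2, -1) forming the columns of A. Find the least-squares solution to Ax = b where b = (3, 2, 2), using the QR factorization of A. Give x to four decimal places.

x = (-0.1674, -1.3519)

w_1 = (-3, 4, -1); ‖w_1‖ = 5.0990, so e_1 = (-0.5883, 0.7845, -0.1961).
e_1·w_2 = (-0.5883)·(-2) + 0.7845·(-2) + (-0.1961)·(-1) = -0.1961.
u_2 = w_2 + 0.1961·e_1 = (-2.1154, -1.8462, -1.0385).
‖u_2‖ = 2.9936, so e_2 = (-0.7066, -0.6167, -0.3469).
Qᵀb = (-0.5883, -4.0471).
Back-substitute: x_2 = -4.0471/2.9936 = -1.3519.
x_1 = (-0.5883 + 0.1961·(-1.3519))/5.0990 = -0.1674.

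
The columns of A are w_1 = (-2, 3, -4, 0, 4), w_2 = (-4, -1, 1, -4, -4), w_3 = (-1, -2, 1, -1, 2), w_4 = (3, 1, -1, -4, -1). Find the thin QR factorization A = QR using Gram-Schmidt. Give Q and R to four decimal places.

w_1 = (-2, 3, -4, 0, 4); ‖w_1‖ = 6.7082, so q_1 = (-0.2981, 0.4472, -0.5963, 0.0000, 0.5963).
q_1·w_2 = (-0.2981)·(-4) + 0.4472·(-1) + (-0.5963)·1 + 0.0000·(-4) + 0.5963·(-4) = -2.2361.
u_2 = w_2 + 2.2361·q_1 = (-4.6667, 0.0000, -0.3333, -4.0000, -2.6667).
‖u_2‖ = 6.7082, so q_2 = (-0.6957, 0.0000, -0.0497, -0.5963, -0.3975).
q_1·w_3 = (-0.2981)·(-1) + 0.4472·(-2) + (-0.5963)·1 + 0.0000·(-1) + 0.5963·2 = 0.0000; q_2·w_3 = (-0.6957)·(-1) + 0.0000·(-2) + (-0.0497)·1 + (-0.5963)·(-1) + (-0.3975)·2 = 0.4472.
u_3 = w_3 − 0.0000·q_1 − 0.4472·q_2 = (-0.6889, -2.0000, 1.0222, -0.7333, 2.1778).
‖u_3‖ = 3.2863, so q_3 = (-0.2096, -0.6086, 0.3111, -0.2231, 0.6627).
q_1·w_4 = (-0.2981)·3 + 0.4472·1 + (-0.5963)·(-1) + 0.0000·(-4) + 0.5963·(-1) = -0.4472; q_2·w_4 = (-0.6957)·3 + 0.0000·1 + (-0.0497)·(-1) + (-0.5963)·(-4) + (-0.3975)·(-1) = 0.7454; q_3·w_4 = (-0.2096)·3 + (-0.6086)·1 + 0.3111·(-1) + (-0.2231)·(-4) + 0.6627·(-1) = -1.3186.
u_4 = w_4 + 0.4472·q_1 − 0.7454·q_2 + 1.3186·q_3 = (3.1088, 0.3975, -0.8195, -3.8498, 0.4368).
‖u_4‖ = 5.0503, so q_4 = (0.6156, 0.0787, -0.1623, -0.7623, 0.0865).

Q = [[-0.2981, -0.6957, -0.2096, 0.6156], [0.4472, 0.0000, -0.6086, 0.0787], [-0.5963, -0.0497, 0.3111, -0.1623], [0.0000, -0.5963, -0.2231, -0.7623], [0.5963, -0.3975, 0.6627, 0.0865]], R = [[6.7082, -2.2361, 0.0000, -0.4472], [0.0000, 6.7082, 0.4472, 0.7454], [0.0000, 0.0000, 3.2863, -1.3186], [0.0000, 0.0000, 0.0000, 5.0503]]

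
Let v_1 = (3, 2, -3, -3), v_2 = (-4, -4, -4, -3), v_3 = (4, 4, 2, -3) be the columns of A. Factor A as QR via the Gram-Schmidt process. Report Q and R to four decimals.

Q = [[0.5388, -0.5428, -0.1588], [0.3592, -0.5385, 0.0785], [-0.5388, -0.5171, 0.6406], [-0.5388, -0.3847, -0.7471]], R = [[5.5678, 0.1796, 4.1309], [0.0000, 7.5477, -4.2055], [0.0000, 0.0000, 3.2014]]

e_1 = v_1/‖v_1‖ = (3, 2, -3, -3)/5.5678 = (0.5388, 0.3592, -0.5388, -0.5388).
r_{12} = e_1·v_2 = 0.1796.
u_2 = v_2 − 0.1796·e_1 = (-4.0968, -4.0645, -3.9032, -2.9032).
‖u_2‖ = 7.5477, so e_2 = (-0.5428, -0.5385, -0.5171, -0.3847).
r_{13} = e_1·v_3 = 4.1309; r_{23} = e_2·v_3 = -4.2055.
u_3 = v_3 − 4.1309·e_1 + 4.2055·e_2 = (-0.5085, 0.2514, 2.0510, -2.3918).
‖u_3‖ = 3.2014, so e_3 = (-0.1588, 0.0785, 0.6406, -0.7471).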